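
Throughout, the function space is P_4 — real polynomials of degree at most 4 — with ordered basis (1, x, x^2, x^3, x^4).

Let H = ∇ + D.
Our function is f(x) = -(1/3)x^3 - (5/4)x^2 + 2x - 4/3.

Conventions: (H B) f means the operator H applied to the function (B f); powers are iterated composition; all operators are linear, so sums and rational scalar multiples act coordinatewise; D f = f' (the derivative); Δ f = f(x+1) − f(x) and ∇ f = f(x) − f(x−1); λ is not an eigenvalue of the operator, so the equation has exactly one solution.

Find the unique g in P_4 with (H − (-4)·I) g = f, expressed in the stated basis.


g(x) = -(1/12)x^3 - (3/16)x^2 + (5/8)x - 43/64

write g with unknown coordinates in the stated basis and equate coefficients in (H − (-4)·I) g = f
solving from the highest basis element down gives g = -(1/12)x^3 - (3/16)x^2 + (5/8)x - 43/64
check: H g = -(1/2)x^2 - (1/2)x + 65/48
so H g − (-4)·g = -(1/3)x^3 - (5/4)x^2 + 2x - 4/3 = f ✓


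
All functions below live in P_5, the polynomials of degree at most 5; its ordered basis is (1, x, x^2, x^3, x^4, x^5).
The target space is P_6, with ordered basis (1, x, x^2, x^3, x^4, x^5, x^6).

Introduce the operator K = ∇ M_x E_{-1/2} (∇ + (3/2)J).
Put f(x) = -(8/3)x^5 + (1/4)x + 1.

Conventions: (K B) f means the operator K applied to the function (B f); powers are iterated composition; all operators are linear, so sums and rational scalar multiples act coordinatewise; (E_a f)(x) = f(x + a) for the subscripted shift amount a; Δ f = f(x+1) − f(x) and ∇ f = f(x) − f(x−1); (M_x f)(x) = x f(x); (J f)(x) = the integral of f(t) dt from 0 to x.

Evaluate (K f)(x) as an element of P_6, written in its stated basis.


∇ f = -(40/3)x^4 + (80/3)x^3 - (80/3)x^2 + (40/3)x - 29/12
J f = -(4/9)x^6 + (1/8)x^2 + x
((3/2)J) f = -(2/3)x^6 + (3/16)x^2 + (3/2)x
(∇ + (3/2)J) f = -(2/3)x^6 - (40/3)x^4 + (80/3)x^3 - (1271/48)x^2 + (89/6)x - 29/12
E_{-1/2} (∇ + (3/2)J) f = -(2/3)x^6 + 2x^5 - (95/6)x^4 + 55x^3 - (4181/48)x^2 + (3269/48)x - 3961/192
M_x E_{-1/2} (∇ + (3/2)J) f = -(2/3)x^7 + 2x^6 - (95/6)x^5 + 55x^4 - (4181/48)x^3 + (3269/48)x^2 - (3961/192)x
∇ M_x E_{-1/2} (∇ + (3/2)J) f = -(14/3)x^6 + 26x^5 - (265/2)x^4 + (1325/3)x^3 - (38095/48)x^2 + (34241/48)x - 47873/192

g(x) = -(14/3)x^6 + 26x^5 - (265/2)x^4 + (1325/3)x^3 - (38095/48)x^2 + (34241/48)x - 47873/192


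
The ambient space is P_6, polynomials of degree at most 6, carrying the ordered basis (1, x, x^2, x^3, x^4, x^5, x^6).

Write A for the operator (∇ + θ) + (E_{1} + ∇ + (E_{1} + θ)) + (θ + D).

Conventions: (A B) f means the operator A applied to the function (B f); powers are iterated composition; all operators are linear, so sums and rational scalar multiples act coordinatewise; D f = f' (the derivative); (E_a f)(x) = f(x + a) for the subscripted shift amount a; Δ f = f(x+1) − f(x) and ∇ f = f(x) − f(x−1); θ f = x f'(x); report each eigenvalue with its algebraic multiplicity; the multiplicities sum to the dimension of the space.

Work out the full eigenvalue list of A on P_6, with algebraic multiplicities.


λ = 2 (multiplicity 1), λ = 5 (multiplicity 1), λ = 8 (multiplicity 1), λ = 11 (multiplicity 1), λ = 14 (multiplicity 1), λ = 17 (multiplicity 1), λ = 20 (multiplicity 1)

image of 1: 2
image of x: 5x + 5
image of x^2: 8x^2 + 10x
image of x^3: 11x^3 + 15x^2 + 4
image of x^4: 14x^4 + 20x^3 + 16x
image of x^5: 17x^5 + 25x^4 + 40x^2 + 4
image of x^6: 20x^6 + 30x^5 + 80x^3 + 24x
the matrix is upper triangular; its diagonal is (2, 5, 8, 11, 14, 17, 20)
for a triangular matrix the eigenvalues are the diagonal entries, with algebraic multiplicity their repetition count


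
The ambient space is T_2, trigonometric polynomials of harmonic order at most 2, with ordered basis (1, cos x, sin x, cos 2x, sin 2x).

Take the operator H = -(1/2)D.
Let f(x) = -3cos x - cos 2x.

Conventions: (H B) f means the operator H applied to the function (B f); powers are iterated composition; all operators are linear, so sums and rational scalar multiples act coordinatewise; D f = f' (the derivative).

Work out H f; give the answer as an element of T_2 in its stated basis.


the image equals g(x) = -(3/2)sin x - sin 2x

D f = 3sin x + 2sin 2x
(-(1/2)D) f = -(3/2)sin x - sin 2x


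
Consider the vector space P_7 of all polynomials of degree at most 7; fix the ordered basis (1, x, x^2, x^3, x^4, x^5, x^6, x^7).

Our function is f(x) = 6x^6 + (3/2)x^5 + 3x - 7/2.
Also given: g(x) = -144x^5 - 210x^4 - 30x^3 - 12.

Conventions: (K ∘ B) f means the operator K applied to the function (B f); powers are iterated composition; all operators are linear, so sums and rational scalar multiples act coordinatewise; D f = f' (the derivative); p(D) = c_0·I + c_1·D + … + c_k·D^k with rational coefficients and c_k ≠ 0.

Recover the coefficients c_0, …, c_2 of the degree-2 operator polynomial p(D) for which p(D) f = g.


p(D) = -4·D − D^2, i.e. c_0 = 0, c_1 = -4, c_2 = -1

D^0 f = 6x^6 + (3/2)x^5 + 3x - 7/2
D^1 f = 36x^5 + (15/2)x^4 + 3
D^2 f = 180x^4 + 30x^3
matching coefficients of g against c_0 f + c_1 Df + … from the top degree down determines the c_i
solution: c_0 = 0, c_1 = -4, c_2 = -1


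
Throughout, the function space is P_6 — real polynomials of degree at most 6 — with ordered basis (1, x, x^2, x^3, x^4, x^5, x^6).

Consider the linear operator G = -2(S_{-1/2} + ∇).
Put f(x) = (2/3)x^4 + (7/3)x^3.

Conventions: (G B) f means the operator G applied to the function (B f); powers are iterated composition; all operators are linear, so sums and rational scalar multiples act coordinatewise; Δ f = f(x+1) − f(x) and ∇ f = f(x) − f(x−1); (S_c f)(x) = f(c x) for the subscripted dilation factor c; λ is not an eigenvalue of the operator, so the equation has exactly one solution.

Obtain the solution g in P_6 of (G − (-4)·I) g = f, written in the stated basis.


write g with unknown coordinates in the stated basis and equate coefficients in (G − (-4)·I) g = f
solving from the highest basis element down gives g = (16/93)x^4 + (460/527)x^3 + (3344/3689)x^2 - (520/11067)x - 932/3689
check: G g = -(2/93)x^4 - (1831/1581)x^3 - (13376/3689)x^2 + (2080/11067)x + 3728/3689
so G g − (-4)·g = (2/3)x^4 + (7/3)x^3 = f ✓

the image equals g(x) = (16/93)x^4 + (460/527)x^3 + (3344/3689)x^2 - (520/11067)x - 932/3689


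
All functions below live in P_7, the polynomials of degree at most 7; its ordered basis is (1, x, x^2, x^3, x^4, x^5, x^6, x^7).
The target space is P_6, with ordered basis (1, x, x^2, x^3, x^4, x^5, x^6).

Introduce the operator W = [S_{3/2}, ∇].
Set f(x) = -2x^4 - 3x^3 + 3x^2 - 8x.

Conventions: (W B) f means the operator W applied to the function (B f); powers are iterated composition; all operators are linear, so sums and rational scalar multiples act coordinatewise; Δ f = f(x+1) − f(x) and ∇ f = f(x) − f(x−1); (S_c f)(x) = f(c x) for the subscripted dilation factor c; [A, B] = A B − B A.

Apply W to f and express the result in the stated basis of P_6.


∇ f = -8x^3 + 3x^2 + 7x - 12
S_{3/2} ∇ f = -27x^3 + (27/4)x^2 + (21/2)x - 12
S_{3/2} f = -(81/8)x^4 - (81/8)x^3 + (27/4)x^2 - 12x
∇ S_{3/2} f = -(81/2)x^3 + (243/8)x^2 + (27/8)x - 75/4
[S_{3/2}, ∇] f = (27/2)x^3 - (189/8)x^2 + (57/8)x + 27/4

the image equals g(x) = (27/2)x^3 - (189/8)x^2 + (57/8)x + 27/4


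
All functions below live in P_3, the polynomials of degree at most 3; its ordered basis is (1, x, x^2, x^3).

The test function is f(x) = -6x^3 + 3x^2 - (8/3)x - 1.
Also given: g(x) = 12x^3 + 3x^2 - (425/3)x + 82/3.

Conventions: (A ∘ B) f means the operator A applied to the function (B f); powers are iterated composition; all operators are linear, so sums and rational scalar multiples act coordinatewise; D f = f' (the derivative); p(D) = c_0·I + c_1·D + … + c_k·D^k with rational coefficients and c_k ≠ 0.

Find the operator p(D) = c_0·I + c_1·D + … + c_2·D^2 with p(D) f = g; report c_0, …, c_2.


p(D) = -2·I − (1/2)·D + 4·D^2, i.e. c_0 = -2, c_1 = -1/2, c_2 = 4

D^0 f = -6x^3 + 3x^2 - (8/3)x - 1
D^1 f = -18x^2 + 6x - 8/3
D^2 f = -36x + 6
matching coefficients of g against c_0 f + c_1 Df + … from the top degree down determines the c_i
solution: c_0 = -2, c_1 = -1/2, c_2 = 4


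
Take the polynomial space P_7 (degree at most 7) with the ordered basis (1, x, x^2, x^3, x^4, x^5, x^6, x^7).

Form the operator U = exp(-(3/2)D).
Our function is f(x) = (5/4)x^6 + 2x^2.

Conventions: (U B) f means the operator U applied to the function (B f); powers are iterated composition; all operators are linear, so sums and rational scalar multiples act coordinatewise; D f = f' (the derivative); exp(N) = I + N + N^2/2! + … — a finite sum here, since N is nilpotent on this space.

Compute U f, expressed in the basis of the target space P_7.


the result is g(x) = (5/4)x^6 - (45/4)x^5 + (675/16)x^4 - (675/8)x^3 + (6203/64)x^2 - (4029/64)x + 4797/256

order-1 term: -(45/4)x^5 - 6x
order-2 term: (675/16)x^4 + 9/2
order-3 term: -(675/8)x^3
order-4 term: (6075/64)x^2
order-5 term: -(3645/64)x
order-6 term: 3645/256
the series for exp(-(3/2)D) f terminates at order 6
exp(-(3/2)D) f = (5/4)x^6 - (45/4)x^5 + (675/16)x^4 - (675/8)x^3 + (6203/64)x^2 - (4029/64)x + 4797/256


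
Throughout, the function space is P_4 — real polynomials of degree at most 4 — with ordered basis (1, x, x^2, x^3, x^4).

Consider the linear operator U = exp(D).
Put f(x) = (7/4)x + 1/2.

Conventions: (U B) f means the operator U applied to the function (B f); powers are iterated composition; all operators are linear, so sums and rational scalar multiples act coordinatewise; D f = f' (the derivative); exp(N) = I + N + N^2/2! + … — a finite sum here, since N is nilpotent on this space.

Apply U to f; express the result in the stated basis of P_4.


the result is g(x) = (7/4)x + 9/4

order-1 term: 7/4
the series for exp(D) f terminates at order 1
exp(D) f = (7/4)x + 9/4


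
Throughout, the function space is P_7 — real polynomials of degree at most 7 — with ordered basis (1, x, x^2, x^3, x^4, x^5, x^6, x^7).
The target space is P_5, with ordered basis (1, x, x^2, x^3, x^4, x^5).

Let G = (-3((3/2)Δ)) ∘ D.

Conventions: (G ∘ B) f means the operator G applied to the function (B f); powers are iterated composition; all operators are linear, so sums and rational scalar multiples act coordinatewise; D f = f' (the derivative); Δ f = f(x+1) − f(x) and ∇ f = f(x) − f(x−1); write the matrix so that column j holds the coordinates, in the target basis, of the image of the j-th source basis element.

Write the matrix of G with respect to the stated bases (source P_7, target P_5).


the matrix is [[0, 0, -9, -27/2, -18, -45/2, -27, -63/2]; [0, 0, 0, -27, -54, -90, -135, -189]; [0, 0, 0, 0, -54, -135, -270, -945/2]; [0, 0, 0, 0, 0, -90, -270, -630]; [0, 0, 0, 0, 0, 0, -135, -945/2]; [0, 0, 0, 0, 0, 0, 0, -189]] (rows listed top to bottom)

image of 1: 0
image of x: 0
image of x^2: -9
image of x^3: -27x - 27/2
image of x^4: -54x^2 - 54x - 18
image of x^5: -90x^3 - 135x^2 - 90x - 45/2
image of x^6: -135x^4 - 270x^3 - 270x^2 - 135x - 27
image of x^7: -189x^5 - (945/2)x^4 - 630x^3 - (945/2)x^2 - 189x - 63/2
each image's coordinates form column j of the matrix


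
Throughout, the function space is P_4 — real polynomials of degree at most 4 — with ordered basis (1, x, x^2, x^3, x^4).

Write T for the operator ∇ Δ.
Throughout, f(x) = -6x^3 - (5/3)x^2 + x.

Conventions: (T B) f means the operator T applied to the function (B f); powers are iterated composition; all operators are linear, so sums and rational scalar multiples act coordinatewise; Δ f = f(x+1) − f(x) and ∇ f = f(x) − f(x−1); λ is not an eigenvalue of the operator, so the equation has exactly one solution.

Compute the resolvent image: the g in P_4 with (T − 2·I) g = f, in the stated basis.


the result is g(x) = 3x^3 + (5/6)x^2 + (17/2)x + 5/6

write g with unknown coordinates in the stated basis and equate coefficients in (T − 2·I) g = f
solving from the highest basis element down gives g = 3x^3 + (5/6)x^2 + (17/2)x + 5/6
check: T g = 18x + 5/3
so T g − 2·g = -6x^3 - (5/3)x^2 + x = f ✓


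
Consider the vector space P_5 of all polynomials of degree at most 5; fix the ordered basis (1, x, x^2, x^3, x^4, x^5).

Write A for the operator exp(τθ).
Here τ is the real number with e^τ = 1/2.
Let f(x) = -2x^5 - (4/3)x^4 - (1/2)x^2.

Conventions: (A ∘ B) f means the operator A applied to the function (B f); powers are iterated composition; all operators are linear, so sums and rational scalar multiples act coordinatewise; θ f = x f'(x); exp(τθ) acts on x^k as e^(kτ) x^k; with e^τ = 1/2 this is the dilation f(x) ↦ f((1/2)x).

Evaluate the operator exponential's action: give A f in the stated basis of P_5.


the image equals g(x) = -(1/16)x^5 - (1/12)x^4 - (1/8)x^2

exp(τθ) x^k = e^(kτ) x^k; with e^τ = 1/2 this sends x^k to (1/2)^k x^k
x^2 ↦ 1/4 x^2
x^4 ↦ 1/16 x^4
x^5 ↦ 1/32 x^5
applying this coordinatewise to f: exp(τθ) f = -(1/16)x^5 - (1/12)x^4 - (1/8)x^2


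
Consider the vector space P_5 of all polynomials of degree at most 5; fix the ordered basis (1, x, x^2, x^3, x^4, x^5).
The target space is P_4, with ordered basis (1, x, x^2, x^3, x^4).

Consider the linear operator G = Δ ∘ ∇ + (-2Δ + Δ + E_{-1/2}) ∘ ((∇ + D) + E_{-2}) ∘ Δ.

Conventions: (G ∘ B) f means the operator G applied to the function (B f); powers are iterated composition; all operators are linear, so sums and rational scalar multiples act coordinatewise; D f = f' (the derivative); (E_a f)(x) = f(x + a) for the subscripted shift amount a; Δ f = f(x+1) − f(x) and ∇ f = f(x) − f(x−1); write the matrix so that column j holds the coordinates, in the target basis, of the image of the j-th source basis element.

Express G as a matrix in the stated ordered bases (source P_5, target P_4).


image of 1: 0
image of x: 1
image of x^2: 2x
image of x^3: 3x^2 + 13/4
image of x^4: 4x^3 + 13x - 76
image of x^5: 5x^4 + (65/2)x^2 - 380x + 201/16
each image's coordinates form column j of the matrix

the matrix is [[0, 1, 0, 13/4, -76, 201/16]; [0, 0, 2, 0, 13, -380]; [0, 0, 0, 3, 0, 65/2]; [0, 0, 0, 0, 4, 0]; [0, 0, 0, 0, 0, 5]] (rows listed top to bottom)


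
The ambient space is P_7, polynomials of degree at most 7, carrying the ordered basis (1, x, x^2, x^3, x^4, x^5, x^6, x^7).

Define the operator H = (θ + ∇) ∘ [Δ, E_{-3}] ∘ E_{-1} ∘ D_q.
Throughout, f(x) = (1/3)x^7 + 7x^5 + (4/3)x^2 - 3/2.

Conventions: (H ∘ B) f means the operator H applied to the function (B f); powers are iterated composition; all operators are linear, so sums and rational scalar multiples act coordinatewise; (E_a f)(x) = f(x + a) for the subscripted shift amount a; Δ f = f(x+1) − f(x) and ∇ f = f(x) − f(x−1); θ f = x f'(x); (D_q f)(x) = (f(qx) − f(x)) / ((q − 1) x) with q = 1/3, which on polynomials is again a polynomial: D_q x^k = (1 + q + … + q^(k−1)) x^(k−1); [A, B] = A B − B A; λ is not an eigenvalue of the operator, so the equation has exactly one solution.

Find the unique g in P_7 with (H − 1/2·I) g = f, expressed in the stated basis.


the result is g(x) = -(2/3)x^7 - 14x^5 - (8/3)x^2 + 3

write g with unknown coordinates in the stated basis and equate coefficients in (H − 1/2·I) g = f
solving from the highest basis element down gives g = -(2/3)x^7 - 14x^5 - (8/3)x^2 + 3
check: H g = 0
so H g − 1/2·g = (1/3)x^7 + 7x^5 + (4/3)x^2 - 3/2 = f ✓


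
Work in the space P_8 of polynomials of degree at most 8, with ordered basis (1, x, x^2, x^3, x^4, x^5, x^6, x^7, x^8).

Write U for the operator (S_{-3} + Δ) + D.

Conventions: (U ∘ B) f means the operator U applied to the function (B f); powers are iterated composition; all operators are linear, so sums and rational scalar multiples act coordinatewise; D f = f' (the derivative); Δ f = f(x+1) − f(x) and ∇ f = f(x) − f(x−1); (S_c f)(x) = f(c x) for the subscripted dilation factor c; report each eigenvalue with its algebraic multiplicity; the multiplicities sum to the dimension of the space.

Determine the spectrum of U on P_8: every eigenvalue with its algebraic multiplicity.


λ = -2187 (multiplicity 1), λ = -243 (multiplicity 1), λ = -27 (multiplicity 1), λ = -3 (multiplicity 1), λ = 1 (multiplicity 1), λ = 9 (multiplicity 1), λ = 81 (multiplicity 1), λ = 729 (multiplicity 1), λ = 6561 (multiplicity 1)

image of 1: 1
image of x: -3x + 2
image of x^2: 9x^2 + 4x + 1
image of x^3: -27x^3 + 6x^2 + 3x + 1
image of x^4: 81x^4 + 8x^3 + 6x^2 + 4x + 1
image of x^5: -243x^5 + 10x^4 + 10x^3 + 10x^2 + 5x + 1
image of x^6: 729x^6 + 12x^5 + 15x^4 + 20x^3 + 15x^2 + 6x + 1
image of x^7: -2187x^7 + 14x^6 + 21x^5 + 35x^4 + 35x^3 + 21x^2 + 7x + 1
image of x^8: 6561x^8 + 16x^7 + 28x^6 + 56x^5 + 70x^4 + 56x^3 + 28x^2 + 8x + 1
the matrix is upper triangular; its diagonal is (1, -3, 9, -27, 81, -243, 729, -2187, 6561)
for a triangular matrix the eigenvalues are the diagonal entries, with algebraic multiplicity their repetition count


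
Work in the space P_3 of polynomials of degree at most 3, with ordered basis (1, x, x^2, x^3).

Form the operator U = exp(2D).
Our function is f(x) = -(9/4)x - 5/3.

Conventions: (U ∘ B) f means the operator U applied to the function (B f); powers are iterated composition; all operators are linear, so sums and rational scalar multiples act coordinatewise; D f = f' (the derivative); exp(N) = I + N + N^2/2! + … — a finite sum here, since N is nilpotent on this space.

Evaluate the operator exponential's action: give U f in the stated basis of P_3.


order-1 term: -9/2
the series for exp(2D) f terminates at order 1
exp(2D) f = -(9/4)x - 37/6

the image equals g(x) = -(9/4)x - 37/6


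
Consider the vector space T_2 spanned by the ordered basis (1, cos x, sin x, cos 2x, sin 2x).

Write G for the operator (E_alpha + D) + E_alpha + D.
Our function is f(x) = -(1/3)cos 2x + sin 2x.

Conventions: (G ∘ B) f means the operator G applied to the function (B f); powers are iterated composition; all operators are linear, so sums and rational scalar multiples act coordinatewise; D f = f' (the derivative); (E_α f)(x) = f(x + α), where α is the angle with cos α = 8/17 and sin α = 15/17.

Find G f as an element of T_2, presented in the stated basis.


E_alpha f = (881/867)cos 2x - (81/289)sin 2x
D f = 2cos 2x + (2/3)sin 2x
(E_alpha + D) f = (2615/867)cos 2x + (335/867)sin 2x
E_alpha f = (881/867)cos 2x - (81/289)sin 2x
D f = 2cos 2x + (2/3)sin 2x
((E_alpha + D) + E_alpha + D) f = (5230/867)cos 2x + (670/867)sin 2x

the result is g(x) = (5230/867)cos 2x + (670/867)sin 2x


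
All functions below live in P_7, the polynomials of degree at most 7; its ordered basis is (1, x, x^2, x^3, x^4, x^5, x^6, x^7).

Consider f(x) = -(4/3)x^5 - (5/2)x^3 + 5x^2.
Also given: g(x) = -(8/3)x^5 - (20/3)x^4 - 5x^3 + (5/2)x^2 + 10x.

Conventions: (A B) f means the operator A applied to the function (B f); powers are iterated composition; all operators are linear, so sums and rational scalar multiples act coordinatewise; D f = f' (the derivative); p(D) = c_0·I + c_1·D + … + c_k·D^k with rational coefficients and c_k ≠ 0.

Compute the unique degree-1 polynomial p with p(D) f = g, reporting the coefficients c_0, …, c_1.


D^0 f = -(4/3)x^5 - (5/2)x^3 + 5x^2
D^1 f = -(20/3)x^4 - (15/2)x^2 + 10x
matching coefficients of g against c_0 f + c_1 Df + … from the top degree down determines the c_i
solution: c_0 = 2, c_1 = 1

p(D) = 2·I + D, i.e. c_0 = 2, c_1 = 1


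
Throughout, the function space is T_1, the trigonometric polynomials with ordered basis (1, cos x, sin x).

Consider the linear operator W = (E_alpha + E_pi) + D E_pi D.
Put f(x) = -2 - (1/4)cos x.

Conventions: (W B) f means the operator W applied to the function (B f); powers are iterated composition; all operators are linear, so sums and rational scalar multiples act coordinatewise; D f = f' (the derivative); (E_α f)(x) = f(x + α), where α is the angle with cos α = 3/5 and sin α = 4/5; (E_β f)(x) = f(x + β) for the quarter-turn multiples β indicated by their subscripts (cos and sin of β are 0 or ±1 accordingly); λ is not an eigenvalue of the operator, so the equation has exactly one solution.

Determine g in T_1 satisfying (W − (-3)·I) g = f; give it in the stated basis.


g(x) = -2/5 - (9/136)cos x - (1/68)sin x

write g with unknown coordinates in the stated basis and equate coefficients in (W − (-3)·I) g = f
solving from the highest basis element down gives g = -2/5 - (9/136)cos x - (1/68)sin x
check: W g = -4/5 - (7/136)cos x + (3/68)sin x
so W g − (-3)·g = -2 - (1/4)cos x = f ✓


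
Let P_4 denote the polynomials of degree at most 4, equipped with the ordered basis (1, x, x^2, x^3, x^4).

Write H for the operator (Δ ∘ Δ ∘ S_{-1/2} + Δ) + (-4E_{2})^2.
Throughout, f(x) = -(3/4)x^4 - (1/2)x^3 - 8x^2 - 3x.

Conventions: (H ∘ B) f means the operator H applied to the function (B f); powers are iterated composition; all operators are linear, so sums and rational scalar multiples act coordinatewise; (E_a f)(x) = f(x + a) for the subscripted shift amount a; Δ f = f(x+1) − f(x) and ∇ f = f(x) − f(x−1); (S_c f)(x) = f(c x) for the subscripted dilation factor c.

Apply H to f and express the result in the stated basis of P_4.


S_{-1/2} f = -(3/64)x^4 + (1/16)x^3 - 2x^2 + (3/2)x
Δ S_{-1/2} f = -(3/16)x^3 - (3/32)x^2 - 4x - 31/64
Δ Δ S_{-1/2} f = -(9/16)x^2 - (3/4)x - 137/32
Δ f = -3x^3 - 6x^2 - (41/2)x - 49/4
(Δ ∘ Δ ∘ S_{-1/2} + Δ) f = -3x^3 - (105/16)x^2 - (85/4)x - 529/32
E_{2} f = -(3/4)x^4 - (13/2)x^3 - 29x^2 - 65x - 54
(-4E_{2}) f = 3x^4 + 26x^3 + 116x^2 + 260x + 216
E_{2} (-4E_{2}) f = 3x^4 + 50x^3 + 344x^2 + 1132x + 1456
(-4E_{2}) (-4E_{2}) f = -12x^4 - 200x^3 - 1376x^2 - 4528x - 5824
((Δ ∘ Δ ∘ S_{-1/2} + Δ) + (-4E_{2})^2) f = -12x^4 - 203x^3 - (22121/16)x^2 - (18197/4)x - 186897/32

the image equals g(x) = -12x^4 - 203x^3 - (22121/16)x^2 - (18197/4)x - 186897/32


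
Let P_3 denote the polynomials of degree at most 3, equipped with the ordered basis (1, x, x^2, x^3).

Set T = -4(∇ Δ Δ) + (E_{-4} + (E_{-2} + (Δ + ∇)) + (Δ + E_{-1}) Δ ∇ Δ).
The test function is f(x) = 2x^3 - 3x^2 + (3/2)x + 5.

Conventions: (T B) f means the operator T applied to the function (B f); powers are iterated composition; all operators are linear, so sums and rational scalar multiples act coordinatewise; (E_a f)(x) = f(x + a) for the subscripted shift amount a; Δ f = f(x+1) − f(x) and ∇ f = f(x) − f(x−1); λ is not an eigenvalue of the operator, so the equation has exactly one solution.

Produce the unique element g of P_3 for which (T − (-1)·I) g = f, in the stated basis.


the image equals g(x) = (2/3)x^3 + (5/3)x^2 - (151/18)x - 29/27

write g with unknown coordinates in the stated basis and equate coefficients in (T − (-1)·I) g = f
solving from the highest basis element down gives g = (2/3)x^3 + (5/3)x^2 - (151/18)x - 29/27
check: T g = (4/3)x^3 - (14/3)x^2 + (89/9)x + 164/27
so T g − (-1)·g = 2x^3 - 3x^2 + (3/2)x + 5 = f ✓


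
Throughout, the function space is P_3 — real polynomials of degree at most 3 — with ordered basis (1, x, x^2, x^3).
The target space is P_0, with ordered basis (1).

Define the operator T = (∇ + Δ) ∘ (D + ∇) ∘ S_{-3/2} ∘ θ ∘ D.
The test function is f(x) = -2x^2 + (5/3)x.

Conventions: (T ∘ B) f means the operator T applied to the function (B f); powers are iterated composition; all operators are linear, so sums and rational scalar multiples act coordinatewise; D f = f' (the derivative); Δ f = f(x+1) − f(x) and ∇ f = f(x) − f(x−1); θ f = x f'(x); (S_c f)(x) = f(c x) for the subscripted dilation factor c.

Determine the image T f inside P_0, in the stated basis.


g(x) = 0

D f = -4x + 5/3
θ D f = -4x
S_{-3/2} (θ ∘ D) f = 6x
D S_{-3/2} (θ ∘ D) f = 6
∇ S_{-3/2} (θ ∘ D) f = 6
(D + ∇) S_{-3/2} (θ ∘ D) f = 12
∇ ((D + ∇) ∘ S_{-3/2} ∘ θ ∘ D) f = 0
Δ ((D + ∇) ∘ S_{-3/2} ∘ θ ∘ D) f = 0
(∇ + Δ) ((D + ∇) ∘ S_{-3/2} ∘ θ ∘ D) f = 0


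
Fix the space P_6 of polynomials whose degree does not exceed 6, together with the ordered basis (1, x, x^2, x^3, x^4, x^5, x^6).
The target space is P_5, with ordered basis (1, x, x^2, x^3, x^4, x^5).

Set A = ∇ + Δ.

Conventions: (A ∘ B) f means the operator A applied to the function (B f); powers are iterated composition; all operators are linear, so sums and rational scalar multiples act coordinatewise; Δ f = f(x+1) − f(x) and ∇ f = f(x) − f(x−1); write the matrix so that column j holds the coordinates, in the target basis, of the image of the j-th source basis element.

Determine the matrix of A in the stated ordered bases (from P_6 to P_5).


the matrix is [[0, 2, 0, 2, 0, 2, 0]; [0, 0, 4, 0, 8, 0, 12]; [0, 0, 0, 6, 0, 20, 0]; [0, 0, 0, 0, 8, 0, 40]; [0, 0, 0, 0, 0, 10, 0]; [0, 0, 0, 0, 0, 0, 12]] (rows listed top to bottom)

image of 1: 0
image of x: 2
image of x^2: 4x
image of x^3: 6x^2 + 2
image of x^4: 8x^3 + 8x
image of x^5: 10x^4 + 20x^2 + 2
image of x^6: 12x^5 + 40x^3 + 12x
each image's coordinates form column j of the matrix


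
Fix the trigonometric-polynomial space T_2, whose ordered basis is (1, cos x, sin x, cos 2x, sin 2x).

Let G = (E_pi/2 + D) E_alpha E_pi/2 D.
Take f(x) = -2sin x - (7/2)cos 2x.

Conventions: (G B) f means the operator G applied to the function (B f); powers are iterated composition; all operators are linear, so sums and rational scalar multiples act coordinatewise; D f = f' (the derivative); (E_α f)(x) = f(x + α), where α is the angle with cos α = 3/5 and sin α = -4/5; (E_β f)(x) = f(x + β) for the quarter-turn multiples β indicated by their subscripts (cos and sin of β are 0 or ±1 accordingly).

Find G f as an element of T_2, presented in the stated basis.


the result is g(x) = (12/5)cos x + (16/5)sin x - (14/5)cos 2x - (77/5)sin 2x

D f = -2cos x + 7sin 2x
E_pi/2 D f = 2sin x - 7sin 2x
E_alpha E_pi/2 D f = -(8/5)cos x + (6/5)sin x + (168/25)cos 2x + (49/25)sin 2x
E_pi/2 (E_alpha E_pi/2 D) f = (6/5)cos x + (8/5)sin x - (168/25)cos 2x - (49/25)sin 2x
D (E_alpha E_pi/2 D) f = (6/5)cos x + (8/5)sin x + (98/25)cos 2x - (336/25)sin 2x
(E_pi/2 + D) (E_alpha E_pi/2 D) f = (12/5)cos x + (16/5)sin x - (14/5)cos 2x - (77/5)sin 2x


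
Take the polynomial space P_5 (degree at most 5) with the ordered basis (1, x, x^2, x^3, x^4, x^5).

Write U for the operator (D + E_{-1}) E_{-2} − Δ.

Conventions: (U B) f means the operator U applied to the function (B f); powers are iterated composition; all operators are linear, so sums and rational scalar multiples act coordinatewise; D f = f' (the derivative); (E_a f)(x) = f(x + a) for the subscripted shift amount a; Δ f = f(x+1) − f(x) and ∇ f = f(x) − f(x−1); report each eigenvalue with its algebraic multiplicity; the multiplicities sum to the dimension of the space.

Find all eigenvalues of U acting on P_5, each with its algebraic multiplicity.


image of 1: 1
image of x: x - 3
image of x^2: x^2 - 6x + 4
image of x^3: x^3 - 9x^2 + 12x - 16
image of x^4: x^4 - 12x^3 + 24x^2 - 64x + 48
image of x^5: x^5 - 15x^4 + 40x^3 - 160x^2 + 240x - 164
the matrix is upper triangular; its diagonal is (1, 1, 1, 1, 1, 1)
for a triangular matrix the eigenvalues are the diagonal entries, with algebraic multiplicity their repetition count

λ = 1 (multiplicity 6)


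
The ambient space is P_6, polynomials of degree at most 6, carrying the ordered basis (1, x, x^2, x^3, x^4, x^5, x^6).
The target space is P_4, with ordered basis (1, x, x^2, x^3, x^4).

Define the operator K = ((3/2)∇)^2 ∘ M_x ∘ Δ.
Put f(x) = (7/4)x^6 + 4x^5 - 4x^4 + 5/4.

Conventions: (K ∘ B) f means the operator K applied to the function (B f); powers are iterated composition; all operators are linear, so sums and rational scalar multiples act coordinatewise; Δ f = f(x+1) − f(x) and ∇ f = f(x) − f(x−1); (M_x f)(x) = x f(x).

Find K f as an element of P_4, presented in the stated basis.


the image equals g(x) = (2835/4)x^4 - (3015/4)x^3 + (621/2)x^2 + (1665/4)x - 1215/4

Δ f = (21/2)x^5 + (185/4)x^4 + 59x^3 + (169/4)x^2 + (29/2)x + 7/4
M_x Δ f = (21/2)x^6 + (185/4)x^5 + 59x^4 + (169/4)x^3 + (29/2)x^2 + (7/4)x
∇ (M_x ∘ Δ) f = 63x^5 + (295/4)x^4 - (33/2)x^3 + (311/4)x^2 - 30x + 25/4
((3/2)∇) (M_x ∘ Δ) f = (189/2)x^5 + (885/8)x^4 - (99/4)x^3 + (933/8)x^2 - 45x + 75/8
∇ ((3/2)∇) (M_x ∘ Δ) f = (945/2)x^4 - (1005/2)x^3 + 207x^2 + (555/2)x - 405/2
((3/2)∇) ((3/2)∇) (M_x ∘ Δ) f = (2835/4)x^4 - (3015/4)x^3 + (621/2)x^2 + (1665/4)x - 1215/4


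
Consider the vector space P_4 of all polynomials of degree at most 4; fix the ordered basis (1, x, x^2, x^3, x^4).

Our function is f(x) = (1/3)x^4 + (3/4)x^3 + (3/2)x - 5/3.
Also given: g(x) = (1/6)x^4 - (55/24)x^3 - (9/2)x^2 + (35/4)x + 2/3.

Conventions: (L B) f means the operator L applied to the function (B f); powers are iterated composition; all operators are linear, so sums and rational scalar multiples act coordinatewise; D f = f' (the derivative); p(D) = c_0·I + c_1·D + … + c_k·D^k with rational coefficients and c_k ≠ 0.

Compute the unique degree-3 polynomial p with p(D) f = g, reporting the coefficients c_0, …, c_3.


D^0 f = (1/3)x^4 + (3/4)x^3 + (3/2)x - 5/3
D^1 f = (4/3)x^3 + (9/4)x^2 + 3/2
D^2 f = 4x^2 + (9/2)x
D^3 f = 8x + 9/2
matching coefficients of g against c_0 f + c_1 Df + … from the top degree down determines the c_i
solution: c_0 = 1/2, c_1 = -2, c_2 = 0, c_3 = 1

p(D) = (1/2)·I − 2·D + D^3, i.e. c_0 = 1/2, c_1 = -2, c_2 = 0, c_3 = 1


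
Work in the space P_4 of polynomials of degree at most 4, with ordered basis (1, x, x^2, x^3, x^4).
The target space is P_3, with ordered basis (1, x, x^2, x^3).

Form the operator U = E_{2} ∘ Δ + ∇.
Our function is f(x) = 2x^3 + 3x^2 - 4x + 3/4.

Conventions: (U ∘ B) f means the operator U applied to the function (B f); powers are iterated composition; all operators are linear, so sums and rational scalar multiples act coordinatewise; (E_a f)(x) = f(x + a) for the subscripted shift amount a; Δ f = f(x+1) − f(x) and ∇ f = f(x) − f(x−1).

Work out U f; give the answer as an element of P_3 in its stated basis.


Δ f = 6x^2 + 12x + 1
E_{2} Δ f = 6x^2 + 36x + 49
∇ f = 6x^2 - 5
(E_{2} ∘ Δ + ∇) f = 12x^2 + 36x + 44

the result is g(x) = 12x^2 + 36x + 44


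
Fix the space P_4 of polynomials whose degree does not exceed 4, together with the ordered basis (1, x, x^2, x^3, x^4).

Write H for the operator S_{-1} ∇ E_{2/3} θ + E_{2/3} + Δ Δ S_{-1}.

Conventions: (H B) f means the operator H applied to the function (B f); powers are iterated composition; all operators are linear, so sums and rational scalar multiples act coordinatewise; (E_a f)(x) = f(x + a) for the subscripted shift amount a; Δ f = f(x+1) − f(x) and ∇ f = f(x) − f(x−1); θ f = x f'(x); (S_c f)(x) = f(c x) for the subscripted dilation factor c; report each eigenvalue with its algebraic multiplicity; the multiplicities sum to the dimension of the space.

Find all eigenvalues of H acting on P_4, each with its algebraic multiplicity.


image of 1: 1
image of x: x + 5/3
image of x^2: x^2 - (8/3)x + 28/9
image of x^3: x^3 + 11x^2 - (23/3)x - 127/27
image of x^4: x^4 - (40/3)x^3 + (68/3)x^2 + (536/27)x + 1210/81
the matrix is upper triangular; its diagonal is (1, 1, 1, 1, 1)
for a triangular matrix the eigenvalues are the diagonal entries, with algebraic multiplicity their repetition count

λ = 1 (multiplicity 5)


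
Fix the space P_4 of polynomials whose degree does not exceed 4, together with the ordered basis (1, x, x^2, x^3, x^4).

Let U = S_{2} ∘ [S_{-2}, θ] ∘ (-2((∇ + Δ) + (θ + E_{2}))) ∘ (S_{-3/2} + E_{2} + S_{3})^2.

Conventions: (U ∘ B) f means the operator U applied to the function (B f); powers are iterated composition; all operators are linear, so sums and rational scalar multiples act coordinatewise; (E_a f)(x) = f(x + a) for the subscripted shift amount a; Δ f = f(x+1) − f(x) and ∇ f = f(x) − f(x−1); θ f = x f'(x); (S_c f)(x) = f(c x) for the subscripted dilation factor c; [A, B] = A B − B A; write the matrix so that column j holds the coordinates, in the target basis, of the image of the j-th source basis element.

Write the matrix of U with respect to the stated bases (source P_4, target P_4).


image of 1: 0
image of x: 0
image of x^2: 0
image of x^3: 0
image of x^4: 0
each image's coordinates form column j of the matrix

the matrix is [[0, 0, 0, 0, 0]; [0, 0, 0, 0, 0]; [0, 0, 0, 0, 0]; [0, 0, 0, 0, 0]; [0, 0, 0, 0, 0]] (rows listed top to bottom)


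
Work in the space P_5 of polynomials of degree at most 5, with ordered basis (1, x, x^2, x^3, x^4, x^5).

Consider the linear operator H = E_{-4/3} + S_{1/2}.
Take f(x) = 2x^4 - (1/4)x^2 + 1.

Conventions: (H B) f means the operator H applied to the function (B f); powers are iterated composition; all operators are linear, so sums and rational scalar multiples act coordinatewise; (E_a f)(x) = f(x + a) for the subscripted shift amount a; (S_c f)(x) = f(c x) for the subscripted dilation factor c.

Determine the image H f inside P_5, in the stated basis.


the result is g(x) = (17/8)x^4 - (32/3)x^3 + (1009/48)x^2 - (494/27)x + 638/81

E_{-4/3} f = 2x^4 - (32/3)x^3 + (253/12)x^2 - (494/27)x + 557/81
S_{1/2} f = (1/8)x^4 - (1/16)x^2 + 1
(E_{-4/3} + S_{1/2}) f = (17/8)x^4 - (32/3)x^3 + (1009/48)x^2 - (494/27)x + 638/81


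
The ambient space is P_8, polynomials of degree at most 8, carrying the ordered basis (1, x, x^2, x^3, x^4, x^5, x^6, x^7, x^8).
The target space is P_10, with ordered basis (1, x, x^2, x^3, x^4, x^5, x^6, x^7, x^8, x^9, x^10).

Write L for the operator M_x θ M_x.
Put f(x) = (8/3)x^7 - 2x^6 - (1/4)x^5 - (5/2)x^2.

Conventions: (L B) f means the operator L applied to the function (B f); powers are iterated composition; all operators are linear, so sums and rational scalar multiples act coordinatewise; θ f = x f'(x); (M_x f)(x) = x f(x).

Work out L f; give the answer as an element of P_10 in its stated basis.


the image equals g(x) = (64/3)x^9 - 14x^8 - (3/2)x^7 - (15/2)x^4

M_x f = (8/3)x^8 - 2x^7 - (1/4)x^6 - (5/2)x^3
θ M_x f = (64/3)x^8 - 14x^7 - (3/2)x^6 - (15/2)x^3
M_x θ M_x f = (64/3)x^9 - 14x^8 - (3/2)x^7 - (15/2)x^4


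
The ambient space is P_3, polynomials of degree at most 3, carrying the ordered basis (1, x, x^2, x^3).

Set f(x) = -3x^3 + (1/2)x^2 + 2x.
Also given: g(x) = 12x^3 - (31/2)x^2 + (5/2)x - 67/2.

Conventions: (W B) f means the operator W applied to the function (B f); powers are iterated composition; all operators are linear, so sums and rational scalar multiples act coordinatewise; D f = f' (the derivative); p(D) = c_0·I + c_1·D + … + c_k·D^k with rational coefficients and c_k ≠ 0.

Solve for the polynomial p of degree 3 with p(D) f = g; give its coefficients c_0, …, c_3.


c_0 = -4, c_1 = 3/2, c_2 = -1/2, c_3 = 2

D^0 f = -3x^3 + (1/2)x^2 + 2x
D^1 f = -9x^2 + x + 2
D^2 f = -18x + 1
D^3 f = -18
matching coefficients of g against c_0 f + c_1 Df + … from the top degree down determines the c_i
solution: c_0 = -4, c_1 = 3/2, c_2 = -1/2, c_3 = 2


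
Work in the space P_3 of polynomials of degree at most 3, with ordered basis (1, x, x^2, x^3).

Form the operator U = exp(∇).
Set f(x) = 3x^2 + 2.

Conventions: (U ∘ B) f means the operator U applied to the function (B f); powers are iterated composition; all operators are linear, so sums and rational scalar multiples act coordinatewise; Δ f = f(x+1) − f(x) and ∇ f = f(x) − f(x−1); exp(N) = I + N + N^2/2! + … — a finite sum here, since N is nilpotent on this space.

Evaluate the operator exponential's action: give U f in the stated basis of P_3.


g(x) = 3x^2 + 6x + 2

order-1 term: 6x - 3
order-2 term: 3
the series for exp(∇) f terminates at order 2
exp(∇) f = 3x^2 + 6x + 2


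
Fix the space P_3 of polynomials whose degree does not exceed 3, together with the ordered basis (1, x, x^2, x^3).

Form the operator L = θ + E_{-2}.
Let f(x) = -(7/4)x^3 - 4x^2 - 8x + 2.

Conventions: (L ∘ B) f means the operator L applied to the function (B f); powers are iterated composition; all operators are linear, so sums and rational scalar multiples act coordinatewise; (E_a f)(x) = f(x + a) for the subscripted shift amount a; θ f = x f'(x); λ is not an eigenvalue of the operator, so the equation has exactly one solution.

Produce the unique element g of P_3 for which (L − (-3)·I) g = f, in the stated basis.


write g with unknown coordinates in the stated basis and equate coefficients in (L − (-3)·I) g = f
solving from the highest basis element down gives g = -(1/4)x^3 - (11/12)x^2 - (26/15)x + 1/20
check: L g = -x^3 - (5/4)x^2 - (14/5)x + 37/20
so L g − (-3)·g = -(7/4)x^3 - 4x^2 - 8x + 2 = f ✓

g(x) = -(1/4)x^3 - (11/12)x^2 - (26/15)x + 1/20


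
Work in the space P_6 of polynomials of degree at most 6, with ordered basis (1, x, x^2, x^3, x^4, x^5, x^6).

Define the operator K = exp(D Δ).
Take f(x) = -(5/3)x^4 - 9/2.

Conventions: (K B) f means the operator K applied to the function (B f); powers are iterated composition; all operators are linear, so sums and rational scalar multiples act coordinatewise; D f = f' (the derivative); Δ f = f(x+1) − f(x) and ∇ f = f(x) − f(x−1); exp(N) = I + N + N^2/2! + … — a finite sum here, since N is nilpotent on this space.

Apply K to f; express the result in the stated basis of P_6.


order-1 term: -20x^2 - 20x - 20/3
order-2 term: -20
the series for exp(D Δ) f terminates at order 2
exp(D Δ) f = -(5/3)x^4 - 20x^2 - 20x - 187/6

the image equals g(x) = -(5/3)x^4 - 20x^2 - 20x - 187/6


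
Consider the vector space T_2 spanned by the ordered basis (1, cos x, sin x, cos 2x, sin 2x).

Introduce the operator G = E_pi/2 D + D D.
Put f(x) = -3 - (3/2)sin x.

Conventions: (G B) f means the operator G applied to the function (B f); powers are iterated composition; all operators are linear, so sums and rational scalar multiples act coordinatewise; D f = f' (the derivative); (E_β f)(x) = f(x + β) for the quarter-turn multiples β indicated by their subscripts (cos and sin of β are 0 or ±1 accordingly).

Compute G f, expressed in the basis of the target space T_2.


the result is g(x) = 3sin x

D f = -(3/2)cos x
E_pi/2 D f = (3/2)sin x
D f = -(3/2)cos x
D D f = (3/2)sin x
(E_pi/2 D + D D) f = 3sin x


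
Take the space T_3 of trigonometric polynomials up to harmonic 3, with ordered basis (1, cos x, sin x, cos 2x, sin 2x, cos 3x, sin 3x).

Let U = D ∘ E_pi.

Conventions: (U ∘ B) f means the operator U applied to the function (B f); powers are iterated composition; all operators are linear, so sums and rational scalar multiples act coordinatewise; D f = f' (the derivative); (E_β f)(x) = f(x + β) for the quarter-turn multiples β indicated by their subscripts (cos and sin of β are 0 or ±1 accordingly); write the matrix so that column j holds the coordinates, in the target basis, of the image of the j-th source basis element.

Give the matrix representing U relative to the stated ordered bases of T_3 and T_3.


image of 1: 0
image of cos x: sin x
image of sin x: -cos x
image of cos 2x: -2sin 2x
image of sin 2x: 2cos 2x
image of cos 3x: 3sin 3x
image of sin 3x: -3cos 3x
each image's coordinates form column j of the matrix

the matrix is [[0, 0, 0, 0, 0, 0, 0]; [0, 0, -1, 0, 0, 0, 0]; [0, 1, 0, 0, 0, 0, 0]; [0, 0, 0, 0, 2, 0, 0]; [0, 0, 0, -2, 0, 0, 0]; [0, 0, 0, 0, 0, 0, -3]; [0, 0, 0, 0, 0, 3, 0]] (rows listed top to bottom)


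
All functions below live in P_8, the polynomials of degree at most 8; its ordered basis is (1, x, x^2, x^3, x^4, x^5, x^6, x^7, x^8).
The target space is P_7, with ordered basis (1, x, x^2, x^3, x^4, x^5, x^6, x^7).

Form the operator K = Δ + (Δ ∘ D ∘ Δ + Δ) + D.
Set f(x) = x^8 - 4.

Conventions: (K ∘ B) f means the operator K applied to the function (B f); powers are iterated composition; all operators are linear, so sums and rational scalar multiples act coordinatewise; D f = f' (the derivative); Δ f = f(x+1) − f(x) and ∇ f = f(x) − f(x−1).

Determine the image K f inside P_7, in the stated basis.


the image equals g(x) = 24x^7 + 56x^6 + 448x^5 + 1820x^4 + 4032x^3 + 5096x^2 + 3488x + 1010

Δ f = 8x^7 + 28x^6 + 56x^5 + 70x^4 + 56x^3 + 28x^2 + 8x + 1
Δ f = 8x^7 + 28x^6 + 56x^5 + 70x^4 + 56x^3 + 28x^2 + 8x + 1
D Δ f = 56x^6 + 168x^5 + 280x^4 + 280x^3 + 168x^2 + 56x + 8
Δ D Δ f = 336x^5 + 1680x^4 + 3920x^3 + 5040x^2 + 3472x + 1008
Δ f = 8x^7 + 28x^6 + 56x^5 + 70x^4 + 56x^3 + 28x^2 + 8x + 1
(Δ ∘ D ∘ Δ + Δ) f = 8x^7 + 28x^6 + 392x^5 + 1750x^4 + 3976x^3 + 5068x^2 + 3480x + 1009
D f = 8x^7
(Δ + (Δ ∘ D ∘ Δ + Δ) + D) f = 24x^7 + 56x^6 + 448x^5 + 1820x^4 + 4032x^3 + 5096x^2 + 3488x + 1010
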